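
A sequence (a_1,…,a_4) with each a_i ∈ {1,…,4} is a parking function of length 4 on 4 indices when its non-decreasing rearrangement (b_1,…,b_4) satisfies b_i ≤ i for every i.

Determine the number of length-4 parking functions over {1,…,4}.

125

|PF(4,4)| = (4+1−4)·(4+1)^{4−1} = 1×125 = 125 (Pollak)
One tuple (1,2,1,2) → sorted (1,1,2,2): b_i ≤ i ∀i, a PF.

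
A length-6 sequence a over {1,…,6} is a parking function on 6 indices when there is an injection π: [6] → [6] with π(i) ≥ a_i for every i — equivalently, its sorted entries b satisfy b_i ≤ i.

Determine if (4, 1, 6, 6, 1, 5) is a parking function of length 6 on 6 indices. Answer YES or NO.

NO

Sorted: b = (1, 1, 4, 5, 6, 6).
  b_1=1 ≤ 1
  b_2=1 ≤ 2
  b_3=4 > 3
  fails at i=3 ⇒ NO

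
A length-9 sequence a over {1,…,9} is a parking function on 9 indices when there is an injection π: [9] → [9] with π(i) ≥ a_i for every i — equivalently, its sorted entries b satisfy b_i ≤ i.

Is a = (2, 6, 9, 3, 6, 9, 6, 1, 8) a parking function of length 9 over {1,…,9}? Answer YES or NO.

NO

Sorted: b = (1, 2, 3, 6, 6, 6, 8, 9, 9).
  b_1=1 ≤ 1
  b_2=2 ≤ 2
  b_3=3 ≤ 3
  b_4=6 > 4
  fails at i=4 ⇒ NO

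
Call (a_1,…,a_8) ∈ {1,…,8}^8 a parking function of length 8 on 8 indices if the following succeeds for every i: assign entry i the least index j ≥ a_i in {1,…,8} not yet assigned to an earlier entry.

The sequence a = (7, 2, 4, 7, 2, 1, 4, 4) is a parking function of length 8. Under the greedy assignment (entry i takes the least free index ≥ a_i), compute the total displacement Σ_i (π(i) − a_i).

Σπ = 36 ({1..8} each once); Σa = 7+2+4+7+2+1+4+4 = 31; disp = 36−31 = 5.

5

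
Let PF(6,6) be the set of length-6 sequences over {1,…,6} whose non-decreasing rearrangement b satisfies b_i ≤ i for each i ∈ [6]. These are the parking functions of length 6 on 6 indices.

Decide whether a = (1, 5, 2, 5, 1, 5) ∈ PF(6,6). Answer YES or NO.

NO

Sorted: b = (1, 1, 2, 5, 5, 5).
  b_1=1 ≤ 1
  b_2=1 ≤ 2
  b_3=2 ≤ 3
  b_4=5 > 4
  fails at i=4 ⇒ NO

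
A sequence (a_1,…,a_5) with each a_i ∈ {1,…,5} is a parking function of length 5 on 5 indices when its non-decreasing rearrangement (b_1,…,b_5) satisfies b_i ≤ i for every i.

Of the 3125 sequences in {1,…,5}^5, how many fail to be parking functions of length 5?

|PF(5,5)| = 1·6^4 = 1 · 1296 = 1296 (Konheim–Weiss)
E.g. (4,5,3,2,5) → sorted (2,3,4,5,5): b_1=2>1, not a PF.
5^5 − 1296 = 3125 − 1296 = 1829

1829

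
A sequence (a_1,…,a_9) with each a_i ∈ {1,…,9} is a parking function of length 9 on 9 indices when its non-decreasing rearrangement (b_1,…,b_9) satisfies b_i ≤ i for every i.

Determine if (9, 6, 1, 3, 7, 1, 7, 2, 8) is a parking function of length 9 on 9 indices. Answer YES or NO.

NO

Order a: b = (1, 1, 2, 3, 6, 7, 7, 8, 9).
  b_1=1 ≤ 1
  b_2=1 ≤ 2
  b_3=2 ≤ 3
  b_4=3 ≤ 4
  b_5=6 > 5
  fails at i=5 ⇒ NO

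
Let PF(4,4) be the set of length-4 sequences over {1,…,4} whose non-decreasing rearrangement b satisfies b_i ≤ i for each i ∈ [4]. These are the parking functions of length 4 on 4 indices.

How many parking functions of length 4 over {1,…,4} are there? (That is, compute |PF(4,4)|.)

125

Count = 1·5^3 = 1×125 = 125 (Pollak)
One tuple (3,1,3,2) → sorted (1,2,3,3): b_i ≤ i ∀i, a PF.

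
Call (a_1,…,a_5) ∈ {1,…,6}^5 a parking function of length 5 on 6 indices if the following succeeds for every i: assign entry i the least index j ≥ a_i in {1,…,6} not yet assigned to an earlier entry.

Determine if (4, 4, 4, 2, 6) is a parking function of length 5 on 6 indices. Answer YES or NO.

Order a: b = (2, 4, 4, 4, 6).
  b_1=2 ≤ 2
  b_2=4 > 3
  fails at i=2 ⇒ NO

NO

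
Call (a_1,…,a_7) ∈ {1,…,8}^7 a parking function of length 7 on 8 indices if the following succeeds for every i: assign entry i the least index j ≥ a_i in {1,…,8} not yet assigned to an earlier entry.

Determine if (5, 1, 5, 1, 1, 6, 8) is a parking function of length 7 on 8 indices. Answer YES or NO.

Sorted: b = (1, 1, 1, 5, 5, 6, 8).
  b_1=1 ≤ 2
  b_2=1 ≤ 3
  b_3=1 ≤ 4
  b_4=5 ≤ 5
  b_5=5 ≤ 6
  b_6=6 ≤ 7
  b_7=8 ≤ 8
All bounds hold ⇒ YES

YES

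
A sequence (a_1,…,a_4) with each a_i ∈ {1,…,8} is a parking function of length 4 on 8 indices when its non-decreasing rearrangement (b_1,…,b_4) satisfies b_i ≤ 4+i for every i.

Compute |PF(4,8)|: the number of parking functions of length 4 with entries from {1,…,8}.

3645

Count = 5·9^3 = 5·729 = 3645 (Pollak)
One tuple (7,2,1,1) → sorted (1,1,2,7): b_i ≤ 4+i ∀i, a PF.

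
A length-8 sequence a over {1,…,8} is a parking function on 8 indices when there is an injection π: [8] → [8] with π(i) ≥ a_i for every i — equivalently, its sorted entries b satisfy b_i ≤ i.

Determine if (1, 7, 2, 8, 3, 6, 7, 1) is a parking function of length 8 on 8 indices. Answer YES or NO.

Sorted: b = (1, 1, 2, 3, 6, 7, 7, 8).
  b_1=1 ≤ 1
  b_2=1 ≤ 2
  b_3=2 ≤ 3
  b_4=3 ≤ 4
  b_5=6 > 5
  fails at i=5 ⇒ NO

NO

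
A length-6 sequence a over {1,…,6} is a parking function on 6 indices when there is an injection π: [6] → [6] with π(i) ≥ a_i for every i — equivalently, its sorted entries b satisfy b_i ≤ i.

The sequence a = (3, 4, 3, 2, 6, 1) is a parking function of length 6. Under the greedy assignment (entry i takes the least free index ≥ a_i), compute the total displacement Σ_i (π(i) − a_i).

Σπ(i) = 1+…+6 = 21; Σa = 3+4+3+2+6+1 = 19; disp = 21−19 = 2.

2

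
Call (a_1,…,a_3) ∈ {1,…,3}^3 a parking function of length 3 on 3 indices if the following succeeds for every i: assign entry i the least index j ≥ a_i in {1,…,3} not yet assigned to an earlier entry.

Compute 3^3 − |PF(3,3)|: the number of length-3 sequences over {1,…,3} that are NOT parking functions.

11

#PF = (3+1−3)·(3+1)^{3−1} = 1×16 = 16 (Pollak)
One tuple (3,1,3) → sorted (1,3,3): b_2=3>2, not a PF.
Total 27; non-PF = 27−16 = 11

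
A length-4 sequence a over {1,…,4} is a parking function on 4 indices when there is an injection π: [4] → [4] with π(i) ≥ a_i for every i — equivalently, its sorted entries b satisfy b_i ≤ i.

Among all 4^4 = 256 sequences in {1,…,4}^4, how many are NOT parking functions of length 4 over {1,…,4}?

|PF(4,4)| = (4+1−4)·(4+1)^{4−1} = 1×125 = 125 (Konheim–Weiss)
Check (4,2,4,4) → sorted (2,4,4,4): b_1=2>1, not a PF.
4^4 − 125 = 256 − 125 = 131

131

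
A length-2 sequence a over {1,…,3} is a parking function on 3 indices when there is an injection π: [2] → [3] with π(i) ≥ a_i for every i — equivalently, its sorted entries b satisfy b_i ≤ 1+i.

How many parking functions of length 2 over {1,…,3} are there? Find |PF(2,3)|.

8

|PF| = (3−2+1)·(3+1)^(2−1) = 2 · 4 = 8
One tuple (2,1) → sorted (1,2): b_i ≤ 1+i ∀i, a PF.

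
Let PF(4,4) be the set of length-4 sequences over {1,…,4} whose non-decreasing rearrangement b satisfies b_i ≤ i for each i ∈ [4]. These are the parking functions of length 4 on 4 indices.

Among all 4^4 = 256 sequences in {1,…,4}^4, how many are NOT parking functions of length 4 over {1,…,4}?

#PF = 1·5^3 = 1·125 = 125
One tuple (2,4,4,2) → sorted (2,2,4,4): b_1=2>1, not a PF.
Total 256; non-PF = 256−125 = 131

131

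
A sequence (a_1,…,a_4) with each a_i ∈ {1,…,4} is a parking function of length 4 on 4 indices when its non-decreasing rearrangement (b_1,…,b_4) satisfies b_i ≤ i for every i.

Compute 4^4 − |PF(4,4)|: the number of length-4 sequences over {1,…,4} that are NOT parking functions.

131

|PF(4,4)| = 1·5^3 = 1·125 = 125 (Konheim–Weiss)
E.g. (3,4,2,4) → sorted (2,3,4,4): b_1=2>1, not a PF.
Total 256; non-PF = 256−125 = 131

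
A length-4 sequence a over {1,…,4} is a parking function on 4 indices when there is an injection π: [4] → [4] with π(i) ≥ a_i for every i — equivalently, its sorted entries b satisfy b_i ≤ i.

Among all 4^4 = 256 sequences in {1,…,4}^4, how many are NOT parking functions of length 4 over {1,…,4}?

#PF = (5−4)·5^(4−1) = 1·125 = 125 [KW]
E.g. (4,4,3,4) → sorted (3,4,4,4): b_1=3>1, not a PF.
So 256 − 125 = 131 fail.

131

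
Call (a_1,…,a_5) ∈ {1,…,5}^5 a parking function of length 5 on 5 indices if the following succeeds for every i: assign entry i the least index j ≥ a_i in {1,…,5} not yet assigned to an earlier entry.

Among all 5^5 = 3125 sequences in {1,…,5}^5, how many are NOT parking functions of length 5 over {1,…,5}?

1829

#PF = (6−5)·6^(5−1) = 1×1296 = 1296
Example (2,4,3,5,2) → sorted (2,2,3,4,5): b_1=2>1, not a PF.
Total 3125; non-PF = 3125−1296 = 1829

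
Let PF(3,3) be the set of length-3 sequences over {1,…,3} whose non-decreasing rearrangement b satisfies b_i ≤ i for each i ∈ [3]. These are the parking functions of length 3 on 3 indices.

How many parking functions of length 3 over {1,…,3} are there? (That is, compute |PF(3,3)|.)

|PF(3,3)| = 1·4^2 = 1×16 = 16 [KW]
Check (2,1,3) → sorted (1,2,3): b_i ≤ i ∀i, a PF.

16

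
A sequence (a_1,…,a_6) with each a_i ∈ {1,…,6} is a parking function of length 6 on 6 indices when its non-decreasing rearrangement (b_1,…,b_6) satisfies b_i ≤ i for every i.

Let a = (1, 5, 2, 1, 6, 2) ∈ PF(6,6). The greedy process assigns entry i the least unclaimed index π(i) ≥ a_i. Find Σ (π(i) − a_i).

4

Σπ = 6·7/2 = 21 (π permutes [6]); Σa = 1+5+2+1+6+2 = 17; disp = 21−17 = 4.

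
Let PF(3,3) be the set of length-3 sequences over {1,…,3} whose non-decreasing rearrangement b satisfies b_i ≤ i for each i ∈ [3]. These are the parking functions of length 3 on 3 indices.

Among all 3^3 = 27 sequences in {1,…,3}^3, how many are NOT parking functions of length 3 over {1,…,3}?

|PF(3,3)| = 1·4^2 = 1×16 = 16 (Konheim–Weiss)
One tuple (1,3,3) → sorted (1,3,3): b_2=3>2, not a PF.
Total 27; non-PF = 27−16 = 11

11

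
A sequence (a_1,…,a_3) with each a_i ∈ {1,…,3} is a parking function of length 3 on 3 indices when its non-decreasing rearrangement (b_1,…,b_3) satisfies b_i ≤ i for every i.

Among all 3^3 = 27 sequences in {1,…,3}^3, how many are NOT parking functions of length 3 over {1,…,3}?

11

|PF(3,3)| = (3+1−3)·(3+1)^{3−1} = 1 · 16 = 16 (Pollak)
Example (3,3,2) → sorted (2,3,3): b_1=2>1, not a PF.
3^3 − 16 = 27 − 16 = 11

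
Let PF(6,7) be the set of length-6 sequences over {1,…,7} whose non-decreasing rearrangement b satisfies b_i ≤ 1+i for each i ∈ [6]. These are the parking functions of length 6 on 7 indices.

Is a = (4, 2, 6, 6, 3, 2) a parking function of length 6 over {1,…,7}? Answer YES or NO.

Rearranged: b = (2, 2, 3, 4, 6, 6).
  b_1=2 ≤ 2
  b_2=2 ≤ 3
  b_3=3 ≤ 4
  b_4=4 ≤ 5
  b_5=6 ≤ 6
  b_6=6 ≤ 7
All bounds hold ⇒ YES

YES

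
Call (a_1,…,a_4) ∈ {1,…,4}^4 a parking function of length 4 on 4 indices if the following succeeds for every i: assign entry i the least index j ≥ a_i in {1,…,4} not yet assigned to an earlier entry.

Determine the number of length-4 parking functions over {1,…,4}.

|PF| = (4+1−4)·(4+1)^{4−1} = 1 · 125 = 125 [KW]
Check (1,2,1,1) → sorted (1,1,1,2): b_i ≤ i ∀i, a PF.

125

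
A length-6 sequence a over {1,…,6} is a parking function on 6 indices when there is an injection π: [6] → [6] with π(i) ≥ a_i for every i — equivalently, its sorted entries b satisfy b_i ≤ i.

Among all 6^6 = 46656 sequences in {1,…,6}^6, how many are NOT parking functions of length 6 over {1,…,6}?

Count = (7−6)·7^(6−1) = 1·16807 = 16807 [KW]
Example (6,3,4,5,5,3) → sorted (3,3,4,5,5,6): b_1=3>1, not a PF.
6^6 − 16807 = 46656 − 16807 = 29849

29849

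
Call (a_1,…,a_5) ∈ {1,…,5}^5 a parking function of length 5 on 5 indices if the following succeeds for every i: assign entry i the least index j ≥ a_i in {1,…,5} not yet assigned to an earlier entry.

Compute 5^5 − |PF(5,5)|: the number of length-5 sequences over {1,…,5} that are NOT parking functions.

|PF| = (5−5+1)·(5+1)^(5−1) = 1×1296 = 1296 (Pollak)
Example (5,4,4,3,4) → sorted (3,4,4,4,5): b_1=3>1, not a PF.
5^5 − 1296 = 3125 − 1296 = 1829

1829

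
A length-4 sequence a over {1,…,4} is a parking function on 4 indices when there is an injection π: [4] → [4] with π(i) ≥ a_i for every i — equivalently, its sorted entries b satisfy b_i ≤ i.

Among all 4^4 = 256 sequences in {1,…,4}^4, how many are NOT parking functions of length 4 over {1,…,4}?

131

#PF = (5−4)·5^(4−1) = 1·125 = 125 (Konheim–Weiss)
Example (4,4,3,2) → sorted (2,3,4,4): b_1=2>1, not a PF.
4^4 − 125 = 256 − 125 = 131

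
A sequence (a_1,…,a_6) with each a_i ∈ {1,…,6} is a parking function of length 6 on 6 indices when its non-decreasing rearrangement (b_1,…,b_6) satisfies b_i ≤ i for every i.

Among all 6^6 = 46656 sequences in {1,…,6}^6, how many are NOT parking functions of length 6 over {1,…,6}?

Count = (7−6)·7^(6−1) = 1·16807 = 16807 (Pollak)
Check (1,3,6,6,2,3) → sorted (1,2,3,3,6,6): b_5=6>5, not a PF.
Total 46656; non-PF = 46656−16807 = 29849

29849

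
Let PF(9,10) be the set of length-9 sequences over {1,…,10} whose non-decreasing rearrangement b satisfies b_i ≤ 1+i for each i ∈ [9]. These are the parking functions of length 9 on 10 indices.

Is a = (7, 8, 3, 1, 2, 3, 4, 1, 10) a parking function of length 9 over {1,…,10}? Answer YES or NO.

YES

Rearranged: b = (1, 1, 2, 3, 3, 4, 7, 8, 10).
  b_1=1 ≤ 2
  b_2=1 ≤ 3
  b_3=2 ≤ 4
  b_4=3 ≤ 5
  b_5=3 ≤ 6
  b_6=4 ≤ 7
  b_7=7 ≤ 8
  b_8=8 ≤ 9
  b_9=10 ≤ 10
All bounds hold ⇒ YES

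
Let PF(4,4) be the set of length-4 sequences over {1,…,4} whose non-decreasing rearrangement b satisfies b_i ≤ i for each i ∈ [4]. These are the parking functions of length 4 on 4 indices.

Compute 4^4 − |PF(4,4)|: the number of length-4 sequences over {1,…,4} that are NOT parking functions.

|PF(4,4)| = (5−4)·5^(4−1) = 1×125 = 125 [KW]
One tuple (3,3,2,3) → sorted (2,3,3,3): b_1=2>1, not a PF.
So 256 − 125 = 131 fail.

131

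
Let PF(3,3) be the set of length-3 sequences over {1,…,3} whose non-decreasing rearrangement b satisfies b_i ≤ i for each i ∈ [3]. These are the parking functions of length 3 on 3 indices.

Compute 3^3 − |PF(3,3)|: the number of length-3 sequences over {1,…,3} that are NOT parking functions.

11

Count = (3−3+1)·(3+1)^(3−1) = 1×16 = 16 [KW]
E.g. (3,3,3) → sorted (3,3,3): b_1=3>1, not a PF.
3^3 − 16 = 27 − 16 = 11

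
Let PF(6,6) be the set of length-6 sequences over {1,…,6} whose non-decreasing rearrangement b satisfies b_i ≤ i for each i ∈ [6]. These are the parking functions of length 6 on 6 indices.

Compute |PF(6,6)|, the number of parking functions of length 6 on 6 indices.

#PF = (6−6+1)·(6+1)^(6−1) = 1·16807 = 16807 (Pollak)
Example (6,3,1,4,1,2) → sorted (1,1,2,3,4,6): b_i ≤ i ∀i, a PF.

16807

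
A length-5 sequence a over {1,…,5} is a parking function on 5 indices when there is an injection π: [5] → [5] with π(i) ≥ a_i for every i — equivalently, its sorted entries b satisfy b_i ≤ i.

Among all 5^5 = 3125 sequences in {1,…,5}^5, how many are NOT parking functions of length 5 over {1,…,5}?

|PF(5,5)| = (5+1−5)·(5+1)^{5−1} = 1·1296 = 1296 (Konheim–Weiss)
Check (4,4,5,3,4) → sorted (3,4,4,4,5): b_1=3>1, not a PF.
Total 3125; non-PF = 3125−1296 = 1829

1829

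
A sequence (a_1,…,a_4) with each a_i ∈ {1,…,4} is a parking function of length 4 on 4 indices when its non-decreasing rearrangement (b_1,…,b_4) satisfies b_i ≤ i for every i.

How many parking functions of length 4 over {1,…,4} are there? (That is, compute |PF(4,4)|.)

125

#PF = 1·5^3 = 1 · 125 = 125 (Konheim–Weiss)
Check (2,1,2,2) → sorted (1,2,2,2): b_i ≤ i ∀i, a PF.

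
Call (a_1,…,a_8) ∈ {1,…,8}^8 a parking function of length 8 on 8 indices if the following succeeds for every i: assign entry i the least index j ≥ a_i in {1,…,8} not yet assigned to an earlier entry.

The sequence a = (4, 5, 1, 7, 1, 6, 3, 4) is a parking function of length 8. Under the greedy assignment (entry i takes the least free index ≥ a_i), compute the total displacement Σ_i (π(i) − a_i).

Σπ = 8·9/2 = 36 (π permutes [8]); Σa = 4+5+1+7+1+6+3+4 = 31; disp = 36−31 = 5.

5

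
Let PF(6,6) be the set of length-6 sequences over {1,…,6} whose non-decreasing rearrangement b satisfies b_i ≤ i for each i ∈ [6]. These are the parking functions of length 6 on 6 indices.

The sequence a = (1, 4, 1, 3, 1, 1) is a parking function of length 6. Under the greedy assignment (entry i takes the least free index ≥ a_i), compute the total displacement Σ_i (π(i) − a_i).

10

Σπ(i) = 1+…+6 = 21; Σa = 1+4+1+3+1+1 = 11; disp = 21−11 = 10.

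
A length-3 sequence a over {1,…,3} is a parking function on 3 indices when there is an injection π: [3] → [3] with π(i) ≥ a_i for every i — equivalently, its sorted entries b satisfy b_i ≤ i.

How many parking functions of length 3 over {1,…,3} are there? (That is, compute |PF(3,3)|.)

#PF = (4−3)·4^(3−1) = 1 · 16 = 16 (Konheim–Weiss)
Check (2,1,2) → sorted (1,2,2): b_i ≤ i ∀i, a PF.

16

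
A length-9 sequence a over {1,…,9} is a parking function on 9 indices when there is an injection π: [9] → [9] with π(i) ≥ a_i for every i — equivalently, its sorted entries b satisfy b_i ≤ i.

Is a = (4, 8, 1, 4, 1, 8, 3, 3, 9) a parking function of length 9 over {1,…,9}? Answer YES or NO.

Sorted: b = (1, 1, 3, 3, 4, 4, 8, 8, 9).
  b_1=1 ≤ 1
  b_2=1 ≤ 2
  b_3=3 ≤ 3
  b_4=3 ≤ 4
  b_5=4 ≤ 5
  b_6=4 ≤ 6
  b_7=8 > 7
  fails at i=7 ⇒ NO

NO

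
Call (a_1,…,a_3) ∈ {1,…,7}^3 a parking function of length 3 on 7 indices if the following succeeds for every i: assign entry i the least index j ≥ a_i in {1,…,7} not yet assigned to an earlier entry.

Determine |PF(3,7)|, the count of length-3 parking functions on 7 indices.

320

|PF(3,7)| = (7−3+1)·(7+1)^(3−1) = 5 · 64 = 320 (Konheim–Weiss)
Example (2,5,7) → sorted (2,5,7): b_i ≤ 4+i ∀i, a PF.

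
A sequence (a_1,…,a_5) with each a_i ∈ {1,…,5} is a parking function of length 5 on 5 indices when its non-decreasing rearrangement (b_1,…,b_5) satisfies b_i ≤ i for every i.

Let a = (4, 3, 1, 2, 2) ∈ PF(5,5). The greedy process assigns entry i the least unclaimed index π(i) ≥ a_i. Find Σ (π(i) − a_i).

Σπ = 5·6/2 = 15 (π permutes [5]); Σa = 4+3+1+2+2 = 12; disp = 15−12 = 3.

3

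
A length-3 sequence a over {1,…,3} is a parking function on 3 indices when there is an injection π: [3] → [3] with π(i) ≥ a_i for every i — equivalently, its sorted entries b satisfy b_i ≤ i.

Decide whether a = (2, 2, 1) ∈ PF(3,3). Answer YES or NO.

YES

Sorted: b = (1, 2, 2).
  b_1=1 ≤ 1
  b_2=2 ≤ 2
  b_3=2 ≤ 3
All bounds hold ⇒ YES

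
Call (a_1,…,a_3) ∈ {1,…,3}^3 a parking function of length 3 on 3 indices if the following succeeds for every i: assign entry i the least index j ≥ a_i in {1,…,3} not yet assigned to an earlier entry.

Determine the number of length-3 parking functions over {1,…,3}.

16

|PF(3,3)| = (3−3+1)·(3+1)^(3−1) = 1 · 16 = 16 [KW]
E.g. (3,1,2) → sorted (1,2,3): b_i ≤ i ∀i, a PF.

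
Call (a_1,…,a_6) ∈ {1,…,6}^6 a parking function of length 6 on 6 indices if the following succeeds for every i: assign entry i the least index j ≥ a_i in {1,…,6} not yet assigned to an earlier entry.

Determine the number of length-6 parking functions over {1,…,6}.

16807

|PF(6,6)| = 1·7^5 = 1 · 16807 = 16807
Check (4,2,1,4,1,3) → sorted (1,1,2,3,4,4): b_i ≤ i ∀i, a PF.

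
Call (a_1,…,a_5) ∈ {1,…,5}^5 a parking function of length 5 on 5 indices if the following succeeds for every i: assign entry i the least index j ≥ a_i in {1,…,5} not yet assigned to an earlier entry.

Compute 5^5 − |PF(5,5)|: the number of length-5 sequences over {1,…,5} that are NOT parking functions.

1829

|PF(5,5)| = (5−5+1)·(5+1)^(5−1) = 1×1296 = 1296
One tuple (3,2,3,2,4) → sorted (2,2,3,3,4): b_1=2>1, not a PF.
Total 3125; non-PF = 3125−1296 = 1829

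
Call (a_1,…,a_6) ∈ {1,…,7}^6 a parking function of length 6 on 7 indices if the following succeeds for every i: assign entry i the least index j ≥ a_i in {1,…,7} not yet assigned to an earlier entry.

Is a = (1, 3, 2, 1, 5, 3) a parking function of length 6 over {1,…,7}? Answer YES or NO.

Order a: b = (1, 1, 2, 3, 3, 5).
  b_1=1 ≤ 2
  b_2=1 ≤ 3
  b_3=2 ≤ 4
  b_4=3 ≤ 5
  b_5=3 ≤ 6
  b_6=5 ≤ 7
All bounds hold ⇒ YES

YES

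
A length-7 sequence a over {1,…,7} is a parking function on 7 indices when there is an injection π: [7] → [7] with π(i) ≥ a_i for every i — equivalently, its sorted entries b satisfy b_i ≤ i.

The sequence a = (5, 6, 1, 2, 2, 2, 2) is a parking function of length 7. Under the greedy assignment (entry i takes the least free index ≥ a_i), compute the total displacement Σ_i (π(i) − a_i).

Σπ = 7·8/2 = 28 (π permutes [7]); Σa = 5+6+1+2+2+2+2 = 20; disp = 28−20 = 8.

8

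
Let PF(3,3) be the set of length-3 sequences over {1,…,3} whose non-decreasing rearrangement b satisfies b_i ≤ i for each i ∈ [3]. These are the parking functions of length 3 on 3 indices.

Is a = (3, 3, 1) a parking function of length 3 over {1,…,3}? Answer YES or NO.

NO

Order a: b = (1, 3, 3).
  b_1=1 ≤ 1
  b_2=3 > 2
  fails at i=2 ⇒ NO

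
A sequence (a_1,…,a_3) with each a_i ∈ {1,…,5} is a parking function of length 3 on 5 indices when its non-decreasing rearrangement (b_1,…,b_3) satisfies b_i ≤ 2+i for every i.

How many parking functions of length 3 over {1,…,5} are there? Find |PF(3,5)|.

108

Count = (5+1−3)·(5+1)^{3−1} = 3×36 = 108
Example (3,1,5) → sorted (1,3,5): b_i ≤ 2+i ∀i, a PF.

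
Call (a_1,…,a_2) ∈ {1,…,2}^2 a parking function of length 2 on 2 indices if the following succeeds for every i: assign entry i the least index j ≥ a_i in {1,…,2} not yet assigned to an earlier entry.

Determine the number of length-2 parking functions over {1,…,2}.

#PF = (2−2+1)·(2+1)^(2−1) = 1×3 = 3 (Konheim–Weiss)
E.g. (2,1) → sorted (1,2): b_i ≤ i ∀i, a PF.

3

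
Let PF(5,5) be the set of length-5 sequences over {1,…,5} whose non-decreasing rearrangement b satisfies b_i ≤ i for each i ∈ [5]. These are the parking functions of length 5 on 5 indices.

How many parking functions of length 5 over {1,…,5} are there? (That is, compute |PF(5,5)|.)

1296

#PF = (6−5)·6^(5−1) = 1 · 1296 = 1296
Check (5,3,1,2,3) → sorted (1,2,3,3,5): b_i ≤ i ∀i, a PF.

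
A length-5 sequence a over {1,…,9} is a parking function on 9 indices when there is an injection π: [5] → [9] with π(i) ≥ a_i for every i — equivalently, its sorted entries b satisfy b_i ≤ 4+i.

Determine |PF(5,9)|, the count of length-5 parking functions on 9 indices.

#PF = (9−5+1)·(9+1)^(5−1) = 5 · 10000 = 50000 [KW]
E.g. (1,4,6,6,1) → sorted (1,1,4,6,6): b_i ≤ 4+i ∀i, a PF.

50000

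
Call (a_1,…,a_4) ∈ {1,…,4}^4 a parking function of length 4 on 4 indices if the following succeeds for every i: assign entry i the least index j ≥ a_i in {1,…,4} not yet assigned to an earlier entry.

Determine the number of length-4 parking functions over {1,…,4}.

125

Count = (4−4+1)·(4+1)^(4−1) = 1 · 125 = 125
One tuple (1,3,2,4) → sorted (1,2,3,4): b_i ≤ i ∀i, a PF.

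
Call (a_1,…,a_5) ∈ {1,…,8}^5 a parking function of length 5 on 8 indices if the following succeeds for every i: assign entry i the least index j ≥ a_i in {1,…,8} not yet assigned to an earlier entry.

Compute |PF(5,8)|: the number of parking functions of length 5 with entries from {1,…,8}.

Count = (9−5)·9^(5−1) = 4×6561 = 26244 [KW]
E.g. (5,5,1,2,1) → sorted (1,1,2,5,5): b_i ≤ 3+i ∀i, a PF.

26244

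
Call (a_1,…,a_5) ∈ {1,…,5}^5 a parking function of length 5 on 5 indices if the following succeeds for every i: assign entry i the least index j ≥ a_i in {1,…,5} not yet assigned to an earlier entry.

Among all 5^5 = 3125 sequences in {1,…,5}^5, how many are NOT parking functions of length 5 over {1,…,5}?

1829

|PF(5,5)| = (5−5+1)·(5+1)^(5−1) = 1·1296 = 1296
E.g. (5,1,5,3,4) → sorted (1,3,4,5,5): b_2=3>2, not a PF.
Total 3125; non-PF = 3125−1296 = 1829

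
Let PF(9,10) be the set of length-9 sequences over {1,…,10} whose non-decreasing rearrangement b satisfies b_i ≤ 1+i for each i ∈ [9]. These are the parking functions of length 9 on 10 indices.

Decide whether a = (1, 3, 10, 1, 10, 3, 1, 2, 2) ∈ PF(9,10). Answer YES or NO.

NO

Order a: b = (1, 1, 1, 2, 2, 3, 3, 10, 10).
  b_1=1 ≤ 2
  b_2=1 ≤ 3
  b_3=1 ≤ 4
  b_4=2 ≤ 5
  b_5=2 ≤ 6
  b_6=3 ≤ 7
  b_7=3 ≤ 8
  b_8=10 > 9
  fails at i=8 ⇒ NO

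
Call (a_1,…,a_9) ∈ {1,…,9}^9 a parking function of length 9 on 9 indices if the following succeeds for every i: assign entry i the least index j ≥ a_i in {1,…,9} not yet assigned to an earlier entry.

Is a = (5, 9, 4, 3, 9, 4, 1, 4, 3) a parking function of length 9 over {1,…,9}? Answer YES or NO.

NO

Rearranged: b = (1, 3, 3, 4, 4, 4, 5, 9, 9).
  b_1=1 ≤ 1
  b_2=3 > 2
  fails at i=2 ⇒ NO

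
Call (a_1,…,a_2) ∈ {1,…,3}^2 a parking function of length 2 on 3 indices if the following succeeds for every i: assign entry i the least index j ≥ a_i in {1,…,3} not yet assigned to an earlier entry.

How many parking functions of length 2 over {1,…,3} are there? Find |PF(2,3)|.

|PF(2,3)| = 2·4^1 = 2 · 4 = 8 [KW]
E.g. (1,3) → sorted (1,3): b_i ≤ 1+i ∀i, a PF.

8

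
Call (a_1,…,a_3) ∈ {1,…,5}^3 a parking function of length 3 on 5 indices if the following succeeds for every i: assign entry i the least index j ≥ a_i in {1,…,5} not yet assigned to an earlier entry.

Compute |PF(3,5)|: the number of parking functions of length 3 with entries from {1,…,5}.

108

|PF(3,5)| = (6−3)·6^(3−1) = 3·36 = 108 (Pollak)
E.g. (2,4,2) → sorted (2,2,4): b_i ≤ 2+i ∀i, a PF.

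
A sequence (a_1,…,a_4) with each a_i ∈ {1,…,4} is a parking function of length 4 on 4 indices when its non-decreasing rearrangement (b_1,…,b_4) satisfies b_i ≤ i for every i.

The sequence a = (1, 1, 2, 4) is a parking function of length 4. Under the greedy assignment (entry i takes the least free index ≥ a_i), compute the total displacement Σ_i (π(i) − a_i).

Σπ(i) = 1+…+4 = 10; Σa = 1+1+2+4 = 8; disp = 10−8 = 2.

2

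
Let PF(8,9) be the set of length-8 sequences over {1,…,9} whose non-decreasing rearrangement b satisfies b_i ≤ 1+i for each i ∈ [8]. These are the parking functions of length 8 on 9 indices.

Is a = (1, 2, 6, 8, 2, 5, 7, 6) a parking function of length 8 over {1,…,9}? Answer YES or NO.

Sorted: b = (1, 2, 2, 5, 6, 6, 7, 8).
  b_1=1 ≤ 2
  b_2=2 ≤ 3
  b_3=2 ≤ 4
  b_4=5 ≤ 5
  b_5=6 ≤ 6
  b_6=6 ≤ 7
  b_7=7 ≤ 8
  b_8=8 ≤ 9
All bounds hold ⇒ YES

YES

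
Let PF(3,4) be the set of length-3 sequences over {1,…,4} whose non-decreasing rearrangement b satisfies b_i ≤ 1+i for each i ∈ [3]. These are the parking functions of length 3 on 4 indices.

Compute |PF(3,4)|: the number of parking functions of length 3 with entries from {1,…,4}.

Count = (4−3+1)·(4+1)^(3−1) = 2·25 = 50 (Pollak)
E.g. (1,4,2) → sorted (1,2,4): b_i ≤ 1+i ∀i, a PF.

50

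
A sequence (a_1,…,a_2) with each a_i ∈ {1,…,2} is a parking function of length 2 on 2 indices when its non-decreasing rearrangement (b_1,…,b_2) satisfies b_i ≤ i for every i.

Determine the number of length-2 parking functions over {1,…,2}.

3

|PF(2,2)| = 1·3^1 = 1·3 = 3 (Pollak)
Example (1,1) → sorted (1,1): b_i ≤ i ∀i, a PF.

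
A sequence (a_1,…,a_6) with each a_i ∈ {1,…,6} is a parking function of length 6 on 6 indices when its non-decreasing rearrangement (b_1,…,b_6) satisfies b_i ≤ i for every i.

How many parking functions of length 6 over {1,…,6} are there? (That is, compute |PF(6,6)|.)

Count = (6−6+1)·(6+1)^(6−1) = 1×16807 = 16807 (Pollak)
E.g. (3,6,1,4,4,2) → sorted (1,2,3,4,4,6): b_i ≤ i ∀i, a PF.

16807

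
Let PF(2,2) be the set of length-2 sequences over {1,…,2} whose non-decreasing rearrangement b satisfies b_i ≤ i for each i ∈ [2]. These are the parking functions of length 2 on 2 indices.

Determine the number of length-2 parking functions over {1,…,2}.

3

|PF(2,2)| = (2+1−2)·(2+1)^{2−1} = 1 · 3 = 3 (Pollak)
Check (2,1) → sorted (1,2): b_i ≤ i ∀i, a PF.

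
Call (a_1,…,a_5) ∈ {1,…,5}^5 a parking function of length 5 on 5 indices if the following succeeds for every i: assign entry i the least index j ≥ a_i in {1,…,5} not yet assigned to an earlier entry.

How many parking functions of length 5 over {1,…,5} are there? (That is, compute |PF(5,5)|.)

1296

|PF(5,5)| = (5−5+1)·(5+1)^(5−1) = 1·1296 = 1296
Check (1,5,3,3,1) → sorted (1,1,3,3,5): b_i ≤ i ∀i, a PF.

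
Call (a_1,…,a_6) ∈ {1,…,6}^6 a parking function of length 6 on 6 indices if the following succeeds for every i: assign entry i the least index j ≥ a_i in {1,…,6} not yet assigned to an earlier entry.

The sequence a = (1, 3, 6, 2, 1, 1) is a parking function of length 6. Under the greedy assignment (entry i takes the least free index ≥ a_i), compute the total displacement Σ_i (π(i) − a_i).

7

Σπ(i) = 1+…+6 = 21; Σa = 1+3+6+2+1+1 = 14; disp = 21−14 = 7.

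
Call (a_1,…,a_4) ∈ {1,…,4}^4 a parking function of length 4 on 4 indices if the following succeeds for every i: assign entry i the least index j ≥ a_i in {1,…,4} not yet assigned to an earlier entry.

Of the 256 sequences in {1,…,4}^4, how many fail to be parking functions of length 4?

131

Count = (4+1−4)·(4+1)^{4−1} = 1·125 = 125 (Pollak)
Check (4,3,1,3) → sorted (1,3,3,4): b_2=3>2, not a PF.
Total 256; non-PF = 256−125 = 131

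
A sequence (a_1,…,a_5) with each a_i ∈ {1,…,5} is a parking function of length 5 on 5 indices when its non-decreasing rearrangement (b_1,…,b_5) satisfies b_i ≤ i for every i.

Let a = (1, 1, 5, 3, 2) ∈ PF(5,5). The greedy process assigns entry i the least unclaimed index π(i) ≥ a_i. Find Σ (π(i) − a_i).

Σπ = 5·6/2 = 15 (π permutes [5]); Σa = 1+1+5+3+2 = 12; disp = 15−12 = 3.

3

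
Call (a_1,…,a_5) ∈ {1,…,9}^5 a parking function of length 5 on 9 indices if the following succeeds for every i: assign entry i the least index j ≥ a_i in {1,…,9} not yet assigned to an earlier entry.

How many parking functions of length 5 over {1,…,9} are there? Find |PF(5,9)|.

50000

Count = (9−5+1)·(9+1)^(5−1) = 5 · 10000 = 50000 (Pollak)
Example (7,3,5,8,9) → sorted (3,5,7,8,9): b_i ≤ 4+i ∀i, a PF.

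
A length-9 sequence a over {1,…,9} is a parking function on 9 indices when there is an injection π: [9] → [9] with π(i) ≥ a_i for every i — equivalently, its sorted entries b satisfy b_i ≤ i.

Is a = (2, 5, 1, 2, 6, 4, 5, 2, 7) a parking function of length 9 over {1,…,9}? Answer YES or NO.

YES

Rearranged: b = (1, 2, 2, 2, 4, 5, 5, 6, 7).
  b_1=1 ≤ 1
  b_2=2 ≤ 2
  b_3=2 ≤ 3
  b_4=2 ≤ 4
  b_5=4 ≤ 5
  b_6=5 ≤ 6
  b_7=5 ≤ 7
  b_8=6 ≤ 8
  b_9=7 ≤ 9
All bounds hold ⇒ YES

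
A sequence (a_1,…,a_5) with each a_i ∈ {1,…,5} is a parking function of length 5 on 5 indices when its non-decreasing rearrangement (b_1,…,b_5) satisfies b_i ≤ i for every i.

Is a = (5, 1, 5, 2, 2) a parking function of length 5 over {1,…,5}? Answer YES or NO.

NO

Sorted: b = (1, 2, 2, 5, 5).
  b_1=1 ≤ 1
  b_2=2 ≤ 2
  b_3=2 ≤ 3
  b_4=5 > 4
  fails at i=4 ⇒ NO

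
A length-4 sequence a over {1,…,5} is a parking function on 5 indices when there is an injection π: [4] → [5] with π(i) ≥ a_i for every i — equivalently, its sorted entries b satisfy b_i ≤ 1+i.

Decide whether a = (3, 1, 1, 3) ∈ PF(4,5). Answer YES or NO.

YES

Order a: b = (1, 1, 3, 3).
  b_1=1 ≤ 2
  b_2=1 ≤ 3
  b_3=3 ≤ 4
  b_4=3 ≤ 5
All bounds hold ⇒ YES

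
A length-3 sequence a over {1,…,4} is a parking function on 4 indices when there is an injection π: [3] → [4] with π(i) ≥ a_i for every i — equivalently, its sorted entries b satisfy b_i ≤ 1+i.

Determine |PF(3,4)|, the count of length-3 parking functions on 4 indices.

50

Count = 2·5^2 = 2×25 = 50 (Pollak)
Check (3,2,2) → sorted (2,2,3): b_i ≤ 1+i ∀i, a PF.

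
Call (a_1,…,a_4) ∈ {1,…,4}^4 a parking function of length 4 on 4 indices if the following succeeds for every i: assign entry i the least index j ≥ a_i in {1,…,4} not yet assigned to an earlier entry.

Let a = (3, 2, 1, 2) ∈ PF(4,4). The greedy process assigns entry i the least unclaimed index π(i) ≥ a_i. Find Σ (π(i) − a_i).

Σπ = 4·5/2 = 10 (π permutes [4]); Σa = 3+2+1+2 = 8; disp = 10−8 = 2.

2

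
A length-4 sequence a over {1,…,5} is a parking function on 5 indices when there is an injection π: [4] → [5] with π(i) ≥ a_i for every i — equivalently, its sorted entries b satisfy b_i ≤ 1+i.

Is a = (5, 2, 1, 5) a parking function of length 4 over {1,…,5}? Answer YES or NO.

NO

Rearranged: b = (1, 2, 5, 5).
  b_1=1 ≤ 2
  b_2=2 ≤ 3
  b_3=5 > 4
  fails at i=3 ⇒ NO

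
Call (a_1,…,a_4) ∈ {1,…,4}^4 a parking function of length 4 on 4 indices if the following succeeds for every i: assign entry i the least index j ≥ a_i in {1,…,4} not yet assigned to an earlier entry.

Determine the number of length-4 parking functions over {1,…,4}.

|PF| = 1·5^3 = 1×125 = 125
Example (1,2,1,1) → sorted (1,1,1,2): b_i ≤ i ∀i, a PF.

125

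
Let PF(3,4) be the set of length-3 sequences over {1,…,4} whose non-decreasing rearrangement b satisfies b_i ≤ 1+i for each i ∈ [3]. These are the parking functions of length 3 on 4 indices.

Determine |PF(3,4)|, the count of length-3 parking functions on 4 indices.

|PF| = (4−3+1)·(4+1)^(3−1) = 2·25 = 50
Check (3,4,1) → sorted (1,3,4): b_i ≤ 1+i ∀i, a PF.

50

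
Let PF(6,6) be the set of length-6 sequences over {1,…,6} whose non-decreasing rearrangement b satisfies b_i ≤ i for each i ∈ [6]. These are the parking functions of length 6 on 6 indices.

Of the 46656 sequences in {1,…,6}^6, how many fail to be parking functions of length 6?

#PF = (6+1−6)·(6+1)^{6−1} = 1·16807 = 16807 (Pollak)
E.g. (5,4,2,5,5,5) → sorted (2,4,5,5,5,5): b_1=2>1, not a PF.
So 46656 − 16807 = 29849 fail.

29849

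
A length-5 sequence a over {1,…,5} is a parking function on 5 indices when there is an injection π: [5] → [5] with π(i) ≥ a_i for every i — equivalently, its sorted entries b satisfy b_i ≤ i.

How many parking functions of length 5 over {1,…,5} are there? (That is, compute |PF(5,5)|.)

1296

Count = (6−5)·6^(5−1) = 1·1296 = 1296 [KW]
E.g. (2,4,2,5,1) → sorted (1,2,2,4,5): b_i ≤ i ∀i, a PF.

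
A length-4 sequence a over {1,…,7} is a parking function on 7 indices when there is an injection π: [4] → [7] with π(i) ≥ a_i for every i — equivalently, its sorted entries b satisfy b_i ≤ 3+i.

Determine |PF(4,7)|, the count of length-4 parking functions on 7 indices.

2048

|PF(4,7)| = 4·8^3 = 4 · 512 = 2048 [KW]
E.g. (3,3,7,3) → sorted (3,3,3,7): b_i ≤ 3+i ∀i, a PF.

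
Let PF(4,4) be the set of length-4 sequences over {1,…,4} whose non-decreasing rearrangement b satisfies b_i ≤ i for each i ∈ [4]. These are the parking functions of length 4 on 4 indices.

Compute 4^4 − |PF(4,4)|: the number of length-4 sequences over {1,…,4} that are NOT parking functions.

131

|PF| = 1·5^3 = 1×125 = 125 (Pollak)
Example (2,3,4,3) → sorted (2,3,3,4): b_1=2>1, not a PF.
So 256 − 125 = 131 fail.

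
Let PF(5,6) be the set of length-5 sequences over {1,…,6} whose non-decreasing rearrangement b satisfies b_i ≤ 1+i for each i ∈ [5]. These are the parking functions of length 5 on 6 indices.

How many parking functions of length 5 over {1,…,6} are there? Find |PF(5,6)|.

#PF = (6+1−5)·(6+1)^{5−1} = 2 · 2401 = 4802 [KW]
Example (6,3,5,4,1) → sorted (1,3,4,5,6): b_i ≤ 1+i ∀i, a PF.

4802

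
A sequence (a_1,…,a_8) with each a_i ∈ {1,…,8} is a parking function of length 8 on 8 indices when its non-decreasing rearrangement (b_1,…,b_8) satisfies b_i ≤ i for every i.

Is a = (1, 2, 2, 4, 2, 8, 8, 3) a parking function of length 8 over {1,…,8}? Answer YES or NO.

NO

Sorted: b = (1, 2, 2, 2, 3, 4, 8, 8).
  b_1=1 ≤ 1
  b_2=2 ≤ 2
  b_3=2 ≤ 3
  b_4=2 ≤ 4
  b_5=3 ≤ 5
  b_6=4 ≤ 6
  b_7=8 > 7
  fails at i=7 ⇒ NO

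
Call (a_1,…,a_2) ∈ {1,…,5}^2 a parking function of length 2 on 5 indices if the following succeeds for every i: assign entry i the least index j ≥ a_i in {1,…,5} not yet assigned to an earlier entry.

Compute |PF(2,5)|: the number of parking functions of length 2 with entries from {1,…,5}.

#PF = (5−2+1)·(5+1)^(2−1) = 4×6 = 24 (Konheim–Weiss)
E.g. (3,4) → sorted (3,4): b_i ≤ 3+i ∀i, a PF.

24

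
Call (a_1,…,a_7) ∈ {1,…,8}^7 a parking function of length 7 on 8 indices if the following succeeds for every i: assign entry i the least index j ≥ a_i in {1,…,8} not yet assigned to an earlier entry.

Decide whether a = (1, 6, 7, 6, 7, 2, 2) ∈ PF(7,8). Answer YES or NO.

Rearranged: b = (1, 2, 2, 6, 6, 7, 7).
  b_1=1 ≤ 2
  b_2=2 ≤ 3
  b_3=2 ≤ 4
  b_4=6 > 5
  fails at i=4 ⇒ NO

NO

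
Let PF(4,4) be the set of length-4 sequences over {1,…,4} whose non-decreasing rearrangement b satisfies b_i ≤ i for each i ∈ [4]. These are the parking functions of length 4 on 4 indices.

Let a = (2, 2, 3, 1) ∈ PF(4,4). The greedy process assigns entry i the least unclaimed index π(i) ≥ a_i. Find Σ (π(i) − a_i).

Σπ = 4·5/2 = 10 (π permutes [4]); Σa = 2+2+3+1 = 8; disp = 10−8 = 2.

2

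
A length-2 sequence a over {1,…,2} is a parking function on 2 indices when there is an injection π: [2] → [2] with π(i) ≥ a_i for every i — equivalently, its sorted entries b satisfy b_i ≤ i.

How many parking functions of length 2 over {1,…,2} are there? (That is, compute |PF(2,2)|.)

3

#PF = (3−2)·3^(2−1) = 1 · 3 = 3 (Pollak)
Example (1,1) → sorted (1,1): b_i ≤ i ∀i, a PF.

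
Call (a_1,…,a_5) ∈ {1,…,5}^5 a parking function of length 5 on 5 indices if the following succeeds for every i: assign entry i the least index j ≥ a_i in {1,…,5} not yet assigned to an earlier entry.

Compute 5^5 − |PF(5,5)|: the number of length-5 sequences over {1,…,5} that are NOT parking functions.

1829

Count = (5+1−5)·(5+1)^{5−1} = 1·1296 = 1296
E.g. (3,5,5,2,2) → sorted (2,2,3,5,5): b_1=2>1, not a PF.
Total 3125; non-PF = 3125−1296 = 1829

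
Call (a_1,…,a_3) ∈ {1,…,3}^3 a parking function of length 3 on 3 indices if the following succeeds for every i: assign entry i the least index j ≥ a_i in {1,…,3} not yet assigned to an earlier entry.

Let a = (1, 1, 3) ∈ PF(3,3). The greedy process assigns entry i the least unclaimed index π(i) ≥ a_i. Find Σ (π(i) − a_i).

Σπ = 6 ({1..3} each once); Σa = 1+1+3 = 5; disp = 6−5 = 1.

1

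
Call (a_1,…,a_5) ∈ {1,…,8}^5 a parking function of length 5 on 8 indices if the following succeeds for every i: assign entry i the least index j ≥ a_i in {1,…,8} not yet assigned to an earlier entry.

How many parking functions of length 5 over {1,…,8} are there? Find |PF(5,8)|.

26244

|PF(5,8)| = (9−5)·9^(5−1) = 4×6561 = 26244 (Pollak)
Example (6,6,8,1,4) → sorted (1,4,6,6,8): b_i ≤ 3+i ∀i, a PF.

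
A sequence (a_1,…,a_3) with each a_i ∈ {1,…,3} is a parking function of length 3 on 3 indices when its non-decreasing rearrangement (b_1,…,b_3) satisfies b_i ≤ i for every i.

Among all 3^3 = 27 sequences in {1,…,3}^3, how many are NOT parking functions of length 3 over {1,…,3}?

|PF| = (4−3)·4^(3−1) = 1 · 16 = 16 (Pollak)
One tuple (3,2,3) → sorted (2,3,3): b_1=2>1, not a PF.
3^3 − 16 = 27 − 16 = 11

11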